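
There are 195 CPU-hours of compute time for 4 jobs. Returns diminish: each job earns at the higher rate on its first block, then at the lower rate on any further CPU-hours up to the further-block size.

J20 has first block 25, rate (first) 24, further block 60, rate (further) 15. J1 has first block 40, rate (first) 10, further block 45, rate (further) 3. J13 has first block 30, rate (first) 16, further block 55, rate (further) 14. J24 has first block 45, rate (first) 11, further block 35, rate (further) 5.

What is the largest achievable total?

3025

Treat each block as its own option and order by rate: J20/first 24 > J13/first 16 > J20/second 15 > J13/second 14 > J24/first 11 > J1/first 10 > J24/second 5 > J1/second 3.
J20/first (24): +25 → 170 left.
J13/first (16): +30 → 140 left.
J20/second (15): +60 → 80 left.
J13 second at 14: fill all 55 → 25 left.
25 remain; put them into J24 first at 11.
Total = 24×25 + 16×30 + 15×60 + 14×55 + 11×25 = 3025.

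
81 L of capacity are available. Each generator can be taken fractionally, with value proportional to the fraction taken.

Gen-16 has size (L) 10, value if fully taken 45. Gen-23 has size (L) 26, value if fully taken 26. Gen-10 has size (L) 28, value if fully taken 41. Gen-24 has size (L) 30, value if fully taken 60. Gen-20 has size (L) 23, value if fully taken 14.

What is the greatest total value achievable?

159

Best value per unit of size first: Gen-16 45/10≈4.5, Gen-24 60/30≈2, Gen-10 41/28≈1.46, Gen-23 26/26≈1, Gen-20 14/23≈0.609.
Take all of Gen-16 (10 L, value 45) ; 71 L left.
All 30 L of Gen-24 fit (value 60) ; 41 remain.
Take all of Gen-10 (28 L, value 41) ; 13 L left.
Fill the last 13 L with part of Gen-23: 13/26 of it earns 13.
Total value = 159.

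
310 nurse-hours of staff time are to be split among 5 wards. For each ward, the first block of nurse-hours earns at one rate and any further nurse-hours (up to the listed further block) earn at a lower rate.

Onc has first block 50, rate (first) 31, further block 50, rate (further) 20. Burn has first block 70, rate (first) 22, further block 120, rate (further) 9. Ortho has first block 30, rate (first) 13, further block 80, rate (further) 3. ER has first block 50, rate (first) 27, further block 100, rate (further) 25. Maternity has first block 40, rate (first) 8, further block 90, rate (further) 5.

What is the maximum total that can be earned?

Treat each block as its own option and order by rate: Onc/tier1 31 > ER/tier1 27 > ER/tier2 25 > Burn/tier1 22 > Onc/tier2 20 > Ortho/tier1 13 > Burn/tier2 9 > Maternity/tier1 8 > Maternity/tier2 5 > Ortho/tier2 3.
Onc tier1 at 31: fill all 50 ; 260 left.
ER/tier1 (27): +50 ; 210 left.
ER tier2 at 25: fill all 100 ; 110 left.
Burn tier1 at 22: fill all 70 ; 40 left.
40 remain; put them into Onc tier2 at 20.
Total = 31×50 + 27×50 + 25×100 + 22×70 + 20×40 = 7740.

7740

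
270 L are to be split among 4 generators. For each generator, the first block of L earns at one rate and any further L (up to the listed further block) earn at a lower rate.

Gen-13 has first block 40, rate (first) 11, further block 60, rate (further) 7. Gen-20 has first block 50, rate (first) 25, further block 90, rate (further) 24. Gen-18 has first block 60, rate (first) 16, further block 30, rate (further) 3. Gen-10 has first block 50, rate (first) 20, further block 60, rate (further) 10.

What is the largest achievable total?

5590

Rank every tier by rate: Gen-20/tier1 25 > Gen-20/tier2 24 > Gen-10/tier1 20 > Gen-18/tier1 16 > Gen-13/tier1 11 > Gen-10/tier2 10 > Gen-13/tier2 7 > Gen-18/tier2 3.
Gen-20/tier1 (25): +50 → 220 left.
Gen-20/tier2 (24): +90 → 130 left.
Gen-10 tier1 at 20: fill all 50 → 80 left.
Gen-18/tier1 (16): +60 → 20 left.
Gen-13/tier1: +20 of 40 at 11; pool empty.
Total = 25×50 + 24×90 + 20×50 + 16×60 + 11×20 = 5590.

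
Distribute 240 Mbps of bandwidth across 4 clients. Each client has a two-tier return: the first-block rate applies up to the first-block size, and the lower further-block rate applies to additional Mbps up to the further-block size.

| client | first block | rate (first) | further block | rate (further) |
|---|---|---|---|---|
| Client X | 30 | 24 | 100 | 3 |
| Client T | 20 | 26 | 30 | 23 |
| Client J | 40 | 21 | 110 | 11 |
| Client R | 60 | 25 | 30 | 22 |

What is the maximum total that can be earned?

Treat each block as its own option and order by rate: Client T/tier1 26 > Client R/tier1 25 > Client X/tier1 24 > Client T/tier2 23 > Client R/tier2 22 > Client J/tier1 21 > Client J/tier2 11 > Client X/tier2 3.
Client T tier1 at 26: fill all 20 — 220 left.
Client R tier1 at 25: fill all 60 — 160 left.
Client X/tier1 (24): +30 — 130 left.
Client T/tier2 (23): +30 — 100 left.
Fill Client R tier2 block (30 at 22) — 70 left.
Client J tier1 at 21: fill all 40 — 30 left.
30 remain; put them into Client J tier2 at 11.
Total = 26×20 + 25×60 + 24×30 + 23×30 + 22×30 + 21×40 + 11×30 = 5260.

5260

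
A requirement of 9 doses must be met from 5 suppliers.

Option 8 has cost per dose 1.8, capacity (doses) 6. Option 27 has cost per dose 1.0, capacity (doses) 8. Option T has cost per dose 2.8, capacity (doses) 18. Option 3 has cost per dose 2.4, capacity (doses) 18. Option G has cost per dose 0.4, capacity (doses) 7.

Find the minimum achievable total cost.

Use suppliers in increasing cost order.
Option G at 0.4: take all 7 doses → 2 still needed.
Take 2 from Option 27 at 1.0 to finish.
Option 8, Option 3, Option T: unused.
Cost = 7×0.4 + 2×1.0 = 4.8.

4.8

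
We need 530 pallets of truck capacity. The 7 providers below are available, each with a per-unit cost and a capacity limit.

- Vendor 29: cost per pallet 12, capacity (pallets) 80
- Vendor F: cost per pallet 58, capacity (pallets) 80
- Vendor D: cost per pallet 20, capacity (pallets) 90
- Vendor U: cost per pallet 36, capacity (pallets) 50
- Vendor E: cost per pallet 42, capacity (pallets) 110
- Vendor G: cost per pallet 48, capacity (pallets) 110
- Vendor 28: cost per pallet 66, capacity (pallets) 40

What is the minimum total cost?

Fill from the cheapest provider first.
Vendor 29 at 12: take all 80 pallets ; 450 still needed.
Take 90 from Vendor D at 20 ; need 360 more.
Vendor U (36): use full 50 ; 310 pallets to go.
Vendor E (42): use full 110 ; 200 pallets to go.
Vendor G (48): use full 110 ; 90 pallets to go.
Take 80 from Vendor F at 58 ; need 10 more.
Take 10 from Vendor 28 at 66 to finish.
Cost = 80×12 + 90×20 + 50×36 + 110×42 + 110×48 + 80×58 + 10×66 = 19760.

19760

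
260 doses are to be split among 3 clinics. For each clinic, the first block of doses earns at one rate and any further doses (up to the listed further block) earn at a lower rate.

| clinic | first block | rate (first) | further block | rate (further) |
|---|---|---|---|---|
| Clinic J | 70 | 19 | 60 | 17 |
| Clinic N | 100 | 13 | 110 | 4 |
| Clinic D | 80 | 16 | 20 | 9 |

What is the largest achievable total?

4280

Rank every tier by rate: Clinic J/first 19 > Clinic J/second 17 > Clinic D/first 16 > Clinic N/first 13 > Clinic D/second 9 > Clinic N/second 4.
Fill Clinic J first block (70 at 19) → 190 left.
Fill Clinic J second block (60 at 17) → 130 left.
Clinic D/first (16): +80 → 50 left.
Clinic N/first: +50 of 100 at 13; pool empty.
Total = 19×70 + 17×60 + 16×80 + 13×50 = 4280.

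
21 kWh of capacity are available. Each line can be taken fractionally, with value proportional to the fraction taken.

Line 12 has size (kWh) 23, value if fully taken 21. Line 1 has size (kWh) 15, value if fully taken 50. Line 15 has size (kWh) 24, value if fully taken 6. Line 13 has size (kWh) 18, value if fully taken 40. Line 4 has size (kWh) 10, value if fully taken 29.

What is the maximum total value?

67.4

Best value per unit of size first: Line 1 50/15≈3.33, Line 4 29/10≈2.9, Line 13 40/18≈2.22, Line 12 21/23≈0.913, Line 15 6/24≈0.25.
All 15 kWh of Line 1 fit (value 50) ; 6 remain.
Only 6 kWh remain; take 6/10 of Line 4 for value 29×6/10 = 17.4.
Total value = 67.4.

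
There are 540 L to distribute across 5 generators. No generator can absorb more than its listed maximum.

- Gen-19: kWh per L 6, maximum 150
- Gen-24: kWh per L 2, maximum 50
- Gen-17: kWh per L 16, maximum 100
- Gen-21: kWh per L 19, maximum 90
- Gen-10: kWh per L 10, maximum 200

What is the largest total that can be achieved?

6210

Rank by kWh per L: Gen-21 19 > Gen-17 16 > Gen-10 10 > Gen-19 6 > Gen-24 2.
Gen-21: +90 to 90 (cap) → 450 left.
Gen-17: +100 to 100 (cap) → 350 left.
Gen-10 takes 200 to reach its cap of 200 → 150 left.
Gen-19 takes 150 to reach its cap of 150 → 0 left.
Total = 6×150 + 16×100 + 19×90 + 10×200 = 6210.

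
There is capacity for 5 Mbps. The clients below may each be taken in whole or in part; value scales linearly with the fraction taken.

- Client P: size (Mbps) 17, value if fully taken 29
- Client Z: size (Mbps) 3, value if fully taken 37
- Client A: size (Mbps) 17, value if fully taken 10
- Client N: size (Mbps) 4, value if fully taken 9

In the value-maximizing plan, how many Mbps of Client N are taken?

2

Rank by value-to-size ratio: Client Z 37/3≈12.3, Client N 9/4≈2.25, Client P 29/17≈1.71, Client A 10/17≈0.588.
Take all of Client Z (3 Mbps, value 37) → 2 Mbps left.
Only 2 Mbps remain; take 2/4 of Client N for value 9×2/4 = 4.5.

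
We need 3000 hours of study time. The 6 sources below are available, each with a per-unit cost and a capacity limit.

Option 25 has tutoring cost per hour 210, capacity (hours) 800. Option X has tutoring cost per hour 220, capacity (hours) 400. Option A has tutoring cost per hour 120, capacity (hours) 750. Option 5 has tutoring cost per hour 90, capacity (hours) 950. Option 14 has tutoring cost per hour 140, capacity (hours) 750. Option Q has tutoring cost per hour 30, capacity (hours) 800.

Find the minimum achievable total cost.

Fill from the cheapest source first.
Option Q (30): use full 800 ; 2200 hours to go.
Option 5 (90): use full 950 ; 1250 hours to go.
Option A at 120: take all 750 hours ; 500 still needed.
Option 14 (140): take the remaining 500 ; done.
Option 25, Option X: unused.
Cost = 800×30 + 950×90 + 750×120 + 500×140 = 269500.

269500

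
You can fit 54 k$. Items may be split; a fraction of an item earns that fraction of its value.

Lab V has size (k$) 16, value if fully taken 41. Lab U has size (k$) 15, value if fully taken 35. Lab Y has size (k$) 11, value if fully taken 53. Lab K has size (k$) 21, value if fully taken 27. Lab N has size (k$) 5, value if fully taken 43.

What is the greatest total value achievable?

Rank by value-to-size ratio: Lab N 43/5≈8.6, Lab Y 53/11≈4.82, Lab V 41/16≈2.56, Lab U 35/15≈2.33, Lab K 27/21≈1.29.
All 5 k$ of Lab N fit (value 43) — 49 remain.
Take all of Lab Y (11 k$, value 53) — 38 k$ left.
Lab V: take in full, 16 k$ for value 41 — 22 left.
Lab U: take in full, 15 k$ for value 35 — 7 left.
7 k$ left: a 7/21 share of Lab K gives 27×7/21 = 9.
Total value = 181.

181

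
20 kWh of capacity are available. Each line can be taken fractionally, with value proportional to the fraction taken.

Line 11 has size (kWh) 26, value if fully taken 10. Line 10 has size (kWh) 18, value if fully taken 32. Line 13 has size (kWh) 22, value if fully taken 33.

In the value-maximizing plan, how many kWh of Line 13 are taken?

Sort by value density: Line 10 32/18≈1.78, Line 13 33/22≈1.5, Line 11 10/26≈0.385.
Line 10: take in full, 18 kWh for value 32 ; 2 left.
Fill the last 2 kWh with part of Line 13: 2/22 of it earns 3.

2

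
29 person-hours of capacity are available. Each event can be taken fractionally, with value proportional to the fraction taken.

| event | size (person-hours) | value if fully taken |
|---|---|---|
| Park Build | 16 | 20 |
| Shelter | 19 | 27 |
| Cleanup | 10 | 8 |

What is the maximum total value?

39.5

Best value per unit of size first: Shelter 27/19≈1.42, Park Build 20/16≈1.25, Cleanup 8/10≈0.8.
All 19 person-hours of Shelter fit (value 27) → 10 remain.
Fill the last 10 person-hours with part of Park Build: 10/16 of it earns 12.5.
Total value = 39.5.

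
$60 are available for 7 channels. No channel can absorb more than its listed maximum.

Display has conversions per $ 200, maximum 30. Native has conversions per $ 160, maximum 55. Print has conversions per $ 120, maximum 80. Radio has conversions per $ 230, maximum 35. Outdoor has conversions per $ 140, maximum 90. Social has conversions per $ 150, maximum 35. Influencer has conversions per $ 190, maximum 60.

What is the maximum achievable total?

Order the channels by conversions per $: Radio 230 > Display 200 > Influencer 190 > Native 160 > Social 150 > Outdoor 140 > Print 120.
Give Radio 35 to hit its cap of 35 — 25 left.
Only 25 left; Display takes them to reach 25.
Total = 200×25 + 230×35 = 13050.

13050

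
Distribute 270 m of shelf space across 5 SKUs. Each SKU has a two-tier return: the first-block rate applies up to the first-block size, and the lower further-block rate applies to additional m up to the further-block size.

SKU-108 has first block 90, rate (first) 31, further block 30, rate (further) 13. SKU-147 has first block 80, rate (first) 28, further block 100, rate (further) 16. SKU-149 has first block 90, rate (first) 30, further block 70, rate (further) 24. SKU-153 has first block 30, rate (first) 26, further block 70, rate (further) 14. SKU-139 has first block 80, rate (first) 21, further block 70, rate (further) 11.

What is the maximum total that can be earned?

7990

Rank every tier by rate: SKU-108/T1 31 > SKU-149/T1 30 > SKU-147/T1 28 > SKU-153/T1 26 > SKU-149/T2 24 > SKU-139/T1 21 > SKU-147/T2 16 > SKU-153/T2 14 > SKU-108/T2 13 > SKU-139/T2 11.
Fill SKU-108 T1 block (90 at 31) ; 180 left.
Fill SKU-149 T1 block (90 at 30) ; 90 left.
Fill SKU-147 T1 block (80 at 28) ; 10 left.
SKU-153 T1 at 26: only 10 left, fill 10.
Total = 31×90 + 30×90 + 28×80 + 26×10 = 7990.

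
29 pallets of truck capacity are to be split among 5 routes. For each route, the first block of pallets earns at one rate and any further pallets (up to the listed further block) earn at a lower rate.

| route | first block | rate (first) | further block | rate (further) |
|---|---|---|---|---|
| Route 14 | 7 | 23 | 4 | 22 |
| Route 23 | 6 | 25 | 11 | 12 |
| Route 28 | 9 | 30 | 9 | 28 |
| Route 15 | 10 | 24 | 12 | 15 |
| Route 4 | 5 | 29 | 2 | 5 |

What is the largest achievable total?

Order all 10 blocks by rate: Route 28/first 30 > Route 4/first 29 > Route 28/second 28 > Route 23/first 25 > Route 15/first 24 > Route 14/first 23 > Route 14/second 22 > Route 15/second 15 > Route 23/second 12 > Route 4/second 5.
Fill Route 28 first block (9 at 30) — 20 left.
Route 4/first (29): +5 — 15 left.
Fill Route 28 second block (9 at 28) — 6 left.
Route 23 first at 25: fill all 6 — 0 left.
Total = 30×9 + 29×5 + 28×9 + 25×6 = 817.

817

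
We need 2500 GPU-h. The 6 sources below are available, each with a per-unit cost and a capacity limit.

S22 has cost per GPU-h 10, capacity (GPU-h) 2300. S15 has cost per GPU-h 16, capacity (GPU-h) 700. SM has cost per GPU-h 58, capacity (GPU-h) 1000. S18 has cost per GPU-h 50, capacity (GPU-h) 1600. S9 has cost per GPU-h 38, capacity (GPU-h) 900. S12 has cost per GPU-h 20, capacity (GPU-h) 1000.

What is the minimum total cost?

26200

Fill from the cheapest source first.
S22 (10): use full 2300 ; 200 GPU-h to go.
Take 200 from S15 at 16 to finish.
S12, S9, S18, SM: unused.
Cost = 2300×10 + 200×16 = 26200.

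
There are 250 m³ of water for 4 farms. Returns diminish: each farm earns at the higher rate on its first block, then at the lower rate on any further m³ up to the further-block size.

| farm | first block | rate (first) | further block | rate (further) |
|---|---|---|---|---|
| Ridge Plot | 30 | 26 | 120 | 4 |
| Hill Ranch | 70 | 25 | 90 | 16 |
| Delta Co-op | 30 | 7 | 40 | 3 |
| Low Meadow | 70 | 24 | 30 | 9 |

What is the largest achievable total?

5490

Order all 8 blocks by rate: Ridge Plot/T1 26 > Hill Ranch/T1 25 > Low Meadow/T1 24 > Hill Ranch/T2 16 > Low Meadow/T2 9 > Delta Co-op/T1 7 > Ridge Plot/T2 4 > Delta Co-op/T2 3.
Fill Ridge Plot T1 block (30 at 26) ; 220 left.
Fill Hill Ranch T1 block (70 at 25) ; 150 left.
Low Meadow T1 at 24: fill all 70 ; 80 left.
Hill Ranch T2 at 16: only 80 left, fill 80.
Total = 26×30 + 25×70 + 24×70 + 16×80 = 5490.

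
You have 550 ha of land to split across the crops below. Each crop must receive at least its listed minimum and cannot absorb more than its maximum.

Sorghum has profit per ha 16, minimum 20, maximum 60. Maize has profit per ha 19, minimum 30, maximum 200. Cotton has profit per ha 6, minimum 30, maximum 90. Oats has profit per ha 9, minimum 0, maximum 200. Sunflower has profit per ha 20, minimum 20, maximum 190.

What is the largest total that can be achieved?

Meeting every minimum uses 20+30+30+0+20 = 100 ha, leaving 450.
Order the crops by profit per ha: Sunflower 20 > Maize 19 > Sorghum 16 > Oats 9 > Cotton 6.
Sunflower takes 170 more to reach its cap of 190 → 280 left.
Maize: +170 to 200 (cap) → 110 left.
Give Sorghum 40 more to hit its cap of 60 → 70 left.
Oats has room for 200 more but only 70 remain, so it gets 70.
Total = 16×60 + 19×200 + 6×30 + 9×70 + 20×190 = 9370.

9370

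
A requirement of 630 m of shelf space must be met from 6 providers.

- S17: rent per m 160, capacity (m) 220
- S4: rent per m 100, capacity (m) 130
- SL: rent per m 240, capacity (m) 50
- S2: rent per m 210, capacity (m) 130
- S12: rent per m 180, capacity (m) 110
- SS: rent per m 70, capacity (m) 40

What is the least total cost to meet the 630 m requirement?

98100

Cheapest first:
SS at 70: take all 40 m ; 590 still needed.
Take 130 from S4 at 100 ; need 460 more.
S17 at 160: take all 220 m ; 240 still needed.
S12 at 180: take all 110 m ; 130 still needed.
S2 at 210: take all 130 m ; 0 still needed.
SL: unused.
Cost = 40×70 + 130×100 + 220×160 + 110×180 + 130×210 = 98100.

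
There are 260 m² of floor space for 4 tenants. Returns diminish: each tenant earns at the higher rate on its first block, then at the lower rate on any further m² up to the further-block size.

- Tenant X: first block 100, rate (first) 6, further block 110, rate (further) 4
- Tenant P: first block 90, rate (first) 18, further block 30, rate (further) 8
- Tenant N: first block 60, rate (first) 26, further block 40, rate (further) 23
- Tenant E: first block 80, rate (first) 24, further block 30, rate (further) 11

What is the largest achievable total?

5840

Rank every tier by rate: Tenant N/first 26 > Tenant E/first 24 > Tenant N/second 23 > Tenant P/first 18 > Tenant E/second 11 > Tenant P/second 8 > Tenant X/first 6 > Tenant X/second 4.
Tenant N first at 26: fill all 60 → 200 left.
Tenant E/first (24): +80 → 120 left.
Tenant N/second (23): +40 → 80 left.
Tenant P/first: +80 of 90 at 18; pool empty.
Total = 26×60 + 24×80 + 23×40 + 18×80 = 5840.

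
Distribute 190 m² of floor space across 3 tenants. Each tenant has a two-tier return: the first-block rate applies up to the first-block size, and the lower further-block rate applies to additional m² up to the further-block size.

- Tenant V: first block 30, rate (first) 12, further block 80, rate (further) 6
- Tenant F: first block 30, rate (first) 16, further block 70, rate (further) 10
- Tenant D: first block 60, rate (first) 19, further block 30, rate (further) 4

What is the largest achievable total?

Order all 6 blocks by rate: Tenant D/first 19 > Tenant F/first 16 > Tenant V/first 12 > Tenant F/second 10 > Tenant V/second 6 > Tenant D/second 4.
Tenant D/first (19): +60 ; 130 left.
Tenant F first at 16: fill all 30 ; 100 left.
Tenant V first at 12: fill all 30 ; 70 left.
Tenant F second at 10: fill all 70 ; 0 left.
Total = 19×60 + 16×30 + 12×30 + 10×70 = 2680.

2680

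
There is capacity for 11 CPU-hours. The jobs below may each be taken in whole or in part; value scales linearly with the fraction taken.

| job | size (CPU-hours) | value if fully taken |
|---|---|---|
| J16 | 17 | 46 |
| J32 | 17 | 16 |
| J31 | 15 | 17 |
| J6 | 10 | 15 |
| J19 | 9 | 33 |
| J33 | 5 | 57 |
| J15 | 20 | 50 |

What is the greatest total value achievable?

Rank by value-to-size ratio: J33 57/5≈11.4, J19 33/9≈3.67, J16 46/17≈2.71, J15 50/20≈2.5, J6 15/10≈1.5, J31 17/15≈1.13, J32 16/17≈0.941.
J33: take in full, 5 CPU-hours for value 57 → 6 left.
Fill the last 6 CPU-hours with part of J19: 6/9 of it earns 22.
Total value = 79.

79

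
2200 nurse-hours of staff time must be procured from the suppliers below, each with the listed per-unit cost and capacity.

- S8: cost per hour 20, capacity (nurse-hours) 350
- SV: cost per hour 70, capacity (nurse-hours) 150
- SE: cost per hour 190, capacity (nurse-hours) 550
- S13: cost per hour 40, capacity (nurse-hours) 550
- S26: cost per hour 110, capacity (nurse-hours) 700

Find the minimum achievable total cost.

Cheapest first:
S8 (20): use full 350 — 1850 nurse-hours to go.
S13 at 40: take all 550 nurse-hours — 1300 still needed.
Take 150 from SV at 70 — need 1150 more.
S26 at 110: take all 700 nurse-hours — 450 still needed.
Take 450 from SE at 190 to finish.
Cost = 350×20 + 550×40 + 150×70 + 700×110 + 450×190 = 202000.

202000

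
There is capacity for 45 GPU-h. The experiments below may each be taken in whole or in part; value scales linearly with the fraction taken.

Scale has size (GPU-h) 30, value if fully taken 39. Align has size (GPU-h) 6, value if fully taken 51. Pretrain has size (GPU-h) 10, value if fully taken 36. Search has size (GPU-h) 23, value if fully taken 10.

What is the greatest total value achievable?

Best value per unit of size first: Align 51/6≈8.5, Pretrain 36/10≈3.6, Scale 39/30≈1.3, Search 10/23≈0.435.
Take all of Align (6 GPU-h, value 51) ; 39 GPU-h left.
Pretrain: take in full, 10 GPU-h for value 36 ; 29 left.
Only 29 GPU-h remain; take 29/30 of Scale for value 39×29/30 = 37.7.
Total value = 124.7.

124.7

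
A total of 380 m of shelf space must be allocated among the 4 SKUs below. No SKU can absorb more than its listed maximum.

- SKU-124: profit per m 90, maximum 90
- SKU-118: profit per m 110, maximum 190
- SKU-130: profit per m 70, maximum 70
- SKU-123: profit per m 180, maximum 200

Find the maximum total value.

Order the SKUs by profit per m: SKU-123 180 > SKU-118 110 > SKU-124 90 > SKU-130 70.
SKU-123 takes 200 to reach its cap of 200 ; 180 left.
SKU-118: +180 (room for 190) → 180. Pool exhausted.
Total = 110×180 + 180×200 = 55800.

55800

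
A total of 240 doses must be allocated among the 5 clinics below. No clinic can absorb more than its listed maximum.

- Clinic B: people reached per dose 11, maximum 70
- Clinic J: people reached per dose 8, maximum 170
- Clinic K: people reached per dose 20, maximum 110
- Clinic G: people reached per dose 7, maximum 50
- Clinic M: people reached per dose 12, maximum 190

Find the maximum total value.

Order the clinics by people reached per dose: Clinic K 20 > Clinic M 12 > Clinic B 11 > Clinic J 8 > Clinic G 7.
Clinic K: +110 to 110 (cap) — 130 left.
Clinic M has room for 190 but only 130 remain, so it gets 130.
Total = 20×110 + 12×130 = 3760.

3760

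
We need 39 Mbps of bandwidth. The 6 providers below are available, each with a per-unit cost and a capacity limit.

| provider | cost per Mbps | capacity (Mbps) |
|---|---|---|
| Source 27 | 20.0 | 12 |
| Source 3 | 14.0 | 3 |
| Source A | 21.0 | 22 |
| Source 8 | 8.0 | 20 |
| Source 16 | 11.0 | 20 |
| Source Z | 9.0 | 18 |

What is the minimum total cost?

333

Cheapest first:
Take 20 from Source 8 at 8.0 ; need 19 more.
Take 18 from Source Z at 9.0 ; need 1 more.
Take 1 from Source 16 at 11.0 to finish.
Source 3, Source 27, Source A: unused.
Cost = 20×8.0 + 18×9.0 + 1×11.0 = 333.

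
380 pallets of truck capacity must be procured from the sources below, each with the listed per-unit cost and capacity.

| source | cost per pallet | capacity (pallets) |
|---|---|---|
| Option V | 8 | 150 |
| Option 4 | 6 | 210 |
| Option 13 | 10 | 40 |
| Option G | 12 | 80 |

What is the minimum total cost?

2660

Cheapest first:
Option 4 at 6: take all 210 pallets → 170 still needed.
Take 150 from Option V at 8 → need 20 more.
Option 13 at 10: take 20 of its 40 → requirement met.
Option G: unused.
Cost = 210×6 + 150×8 + 20×10 = 2660.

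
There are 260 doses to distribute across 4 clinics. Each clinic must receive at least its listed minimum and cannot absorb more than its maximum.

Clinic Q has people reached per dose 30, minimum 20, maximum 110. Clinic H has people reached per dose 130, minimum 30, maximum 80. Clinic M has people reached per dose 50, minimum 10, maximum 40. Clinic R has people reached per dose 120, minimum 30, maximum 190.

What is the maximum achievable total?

29500

Meeting every minimum uses 20+30+10+30 = 90 doses, leaving 170.
Highest people reached per dose first: Clinic H 130 > Clinic R 120 > Clinic M 50 > Clinic Q 30.
Give Clinic H 50 more to hit its cap of 80 → 120 left.
Only 120 left; Clinic R takes them to reach 150.
Total = 30×20 + 130×80 + 50×10 + 120×150 = 29500.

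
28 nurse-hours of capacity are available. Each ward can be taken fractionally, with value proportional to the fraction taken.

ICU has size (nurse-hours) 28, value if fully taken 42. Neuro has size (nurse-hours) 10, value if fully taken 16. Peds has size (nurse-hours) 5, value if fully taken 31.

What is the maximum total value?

66.5

Rank by value-to-size ratio: Peds 31/5≈6.2, Neuro 16/10≈1.6, ICU 42/28≈1.5.
All 5 nurse-hours of Peds fit (value 31) → 23 remain.
All 10 nurse-hours of Neuro fit (value 16) → 13 remain.
Only 13 nurse-hours remain; take 13/28 of ICU for value 42×13/28 = 19.5.
Total value = 66.5.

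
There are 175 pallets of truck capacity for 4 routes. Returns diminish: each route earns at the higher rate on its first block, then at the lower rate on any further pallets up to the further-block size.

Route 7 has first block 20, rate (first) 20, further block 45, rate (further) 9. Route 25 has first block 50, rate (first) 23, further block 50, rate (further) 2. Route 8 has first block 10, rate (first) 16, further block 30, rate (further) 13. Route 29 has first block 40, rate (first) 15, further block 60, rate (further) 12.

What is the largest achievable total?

3000

Treat each block as its own option and order by rate: Route 25/T1 23 > Route 7/T1 20 > Route 8/T1 16 > Route 29/T1 15 > Route 8/T2 13 > Route 29/T2 12 > Route 7/T2 9 > Route 25/T2 2.
Fill Route 25 T1 block (50 at 23) ; 125 left.
Route 7/T1 (20): +20 ; 105 left.
Route 8 T1 at 16: fill all 10 ; 95 left.
Route 29 T1 at 15: fill all 40 ; 55 left.
Route 8 T2 at 13: fill all 30 ; 25 left.
25 remain; put them into Route 29 T2 at 12.
Total = 23×50 + 20×20 + 16×10 + 15×40 + 13×30 + 12×25 = 3000.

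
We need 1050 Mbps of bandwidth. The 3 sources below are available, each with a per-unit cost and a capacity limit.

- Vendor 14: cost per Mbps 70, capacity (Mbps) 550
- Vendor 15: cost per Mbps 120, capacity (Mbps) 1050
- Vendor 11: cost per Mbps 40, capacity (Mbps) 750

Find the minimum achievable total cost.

Cheapest first:
Vendor 11 (40): use full 750 — 300 Mbps to go.
Vendor 14 (70): take the remaining 300 — done.
Vendor 15: unused.
Cost = 750×40 + 300×70 = 51000.

51000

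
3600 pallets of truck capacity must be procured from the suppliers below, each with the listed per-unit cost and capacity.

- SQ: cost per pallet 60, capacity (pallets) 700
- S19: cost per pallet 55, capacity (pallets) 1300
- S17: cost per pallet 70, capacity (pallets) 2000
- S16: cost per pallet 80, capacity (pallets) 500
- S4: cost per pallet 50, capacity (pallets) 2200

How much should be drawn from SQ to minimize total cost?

100

Cheapest first:
S4 at 50: take all 2200 pallets → 1400 still needed.
Take 1300 from S19 at 55 → need 100 more.
Take 100 from SQ at 60 to finish.
S17, S16: unused.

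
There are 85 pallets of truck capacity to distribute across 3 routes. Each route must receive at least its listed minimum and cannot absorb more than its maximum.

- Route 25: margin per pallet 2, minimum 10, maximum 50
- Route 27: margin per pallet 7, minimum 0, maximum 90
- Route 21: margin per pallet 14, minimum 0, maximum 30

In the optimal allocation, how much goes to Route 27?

45

Meeting every minimum uses 10+0+0 = 10 pallets, leaving 75.
Order the routes by margin per pallet: Route 21 14 > Route 27 7 > Route 25 2.
Route 21 takes 30 more to reach its cap of 30 — 45 left.
Route 27: +45 (room for 90) → 45. Pool exhausted.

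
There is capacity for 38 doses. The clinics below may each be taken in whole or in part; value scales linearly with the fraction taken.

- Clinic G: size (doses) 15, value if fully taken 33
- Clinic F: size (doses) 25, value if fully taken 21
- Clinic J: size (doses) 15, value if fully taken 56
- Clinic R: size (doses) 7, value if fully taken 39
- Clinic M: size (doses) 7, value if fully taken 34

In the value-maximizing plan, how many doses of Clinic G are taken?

9

Rank by value-to-size ratio: Clinic R 39/7≈5.57, Clinic M 34/7≈4.86, Clinic J 56/15≈3.73, Clinic G 33/15≈2.2, Clinic F 21/25≈0.84.
All 7 doses of Clinic R fit (value 39) → 31 remain.
Take all of Clinic M (7 doses, value 34) → 24 doses left.
All 15 doses of Clinic J fit (value 56) → 9 remain.
Fill the last 9 doses with part of Clinic G: 9/15 of it earns 19.8.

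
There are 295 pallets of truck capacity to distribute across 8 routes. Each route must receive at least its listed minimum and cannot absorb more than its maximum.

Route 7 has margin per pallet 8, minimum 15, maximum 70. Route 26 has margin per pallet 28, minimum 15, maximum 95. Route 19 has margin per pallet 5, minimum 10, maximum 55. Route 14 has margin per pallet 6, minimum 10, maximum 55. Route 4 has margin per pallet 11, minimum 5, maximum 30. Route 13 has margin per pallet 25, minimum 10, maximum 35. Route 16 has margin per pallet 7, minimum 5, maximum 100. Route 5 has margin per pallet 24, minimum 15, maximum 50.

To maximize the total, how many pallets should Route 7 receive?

Meeting every minimum uses 15+15+10+10+5+10+5+15 = 85 pallets, leaving 210.
Highest margin per pallet first: Route 26 28 > Route 13 25 > Route 5 24 > Route 4 11 > Route 7 8 > Route 16 7 > Route 14 6 > Route 19 5.
Give Route 26 80 more to hit its cap of 95 — 130 left.
Route 13: +25 to 35 (cap) — 105 left.
Route 5 takes 35 more to reach its cap of 50 — 70 left.
Route 4 takes 25 more to reach its cap of 30 — 45 left.
Only 45 left; Route 7 takes them to reach 60.

60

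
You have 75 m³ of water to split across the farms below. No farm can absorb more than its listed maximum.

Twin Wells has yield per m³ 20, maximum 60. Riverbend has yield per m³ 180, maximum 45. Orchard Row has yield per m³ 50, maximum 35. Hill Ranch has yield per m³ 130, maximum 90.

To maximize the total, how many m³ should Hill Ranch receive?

30

Order the farms by yield per m³: Riverbend 180 > Hill Ranch 130 > Orchard Row 50 > Twin Wells 20.
Riverbend takes 45 to reach its cap of 45 — 30 left.
Hill Ranch: +30 (room for 90) → 30. Pool exhausted.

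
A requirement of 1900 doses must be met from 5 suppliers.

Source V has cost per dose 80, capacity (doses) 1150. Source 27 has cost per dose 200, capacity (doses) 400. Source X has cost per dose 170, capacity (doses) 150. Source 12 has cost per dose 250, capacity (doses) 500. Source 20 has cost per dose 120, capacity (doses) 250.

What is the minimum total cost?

Use suppliers in increasing cost order.
Take 1150 from Source V at 80 ; need 750 more.
Source 20 at 120: take all 250 doses ; 500 still needed.
Source X at 170: take all 150 doses ; 350 still needed.
Source 27 (200): take the remaining 350 ; done.
Source 12: unused.
Cost = 1150×80 + 250×120 + 150×170 + 350×200 = 217500.

217500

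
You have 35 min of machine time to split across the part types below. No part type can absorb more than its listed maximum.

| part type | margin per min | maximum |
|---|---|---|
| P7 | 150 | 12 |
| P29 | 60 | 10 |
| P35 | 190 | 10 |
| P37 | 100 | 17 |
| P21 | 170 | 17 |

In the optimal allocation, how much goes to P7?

Rank by margin per min: P35 190 > P21 170 > P7 150 > P37 100 > P29 60.
P35: +10 to 10 (cap) — 25 left.
Give P21 17 to hit its cap of 17 — 8 left.
P7 has room for 12 but only 8 remain, so it gets 8.

8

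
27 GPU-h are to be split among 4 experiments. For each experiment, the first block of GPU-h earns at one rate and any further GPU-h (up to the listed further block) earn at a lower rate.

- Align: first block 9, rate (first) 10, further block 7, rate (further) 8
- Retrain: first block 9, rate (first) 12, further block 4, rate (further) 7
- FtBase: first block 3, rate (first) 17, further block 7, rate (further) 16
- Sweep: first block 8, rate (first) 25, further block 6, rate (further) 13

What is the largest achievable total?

477

Treat each block as its own option and order by rate: Sweep/first 25 > FtBase/first 17 > FtBase/second 16 > Sweep/second 13 > Retrain/first 12 > Align/first 10 > Align/second 8 > Retrain/second 7.
Fill Sweep first block (8 at 25) — 19 left.
FtBase first at 17: fill all 3 — 16 left.
FtBase second at 16: fill all 7 — 9 left.
Sweep second at 13: fill all 6 — 3 left.
3 remain; put them into Retrain first at 12.
Total = 25×8 + 17×3 + 16×7 + 13×6 + 12×3 = 477.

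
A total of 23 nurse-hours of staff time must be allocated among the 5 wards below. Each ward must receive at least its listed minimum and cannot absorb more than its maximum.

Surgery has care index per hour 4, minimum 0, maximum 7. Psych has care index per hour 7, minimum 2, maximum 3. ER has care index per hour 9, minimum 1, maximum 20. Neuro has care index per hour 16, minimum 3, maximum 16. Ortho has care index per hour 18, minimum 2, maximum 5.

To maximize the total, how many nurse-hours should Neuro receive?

15

Meeting every minimum uses 0+2+1+3+2 = 8 nurse-hours, leaving 15.
Order the wards by care index per hour: Ortho 18 > Neuro 16 > ER 9 > Psych 7 > Surgery 4.
Ortho takes 3 more to reach its cap of 5 ; 12 left.
Neuro: +12 (room for 13) → 15. Pool exhausted.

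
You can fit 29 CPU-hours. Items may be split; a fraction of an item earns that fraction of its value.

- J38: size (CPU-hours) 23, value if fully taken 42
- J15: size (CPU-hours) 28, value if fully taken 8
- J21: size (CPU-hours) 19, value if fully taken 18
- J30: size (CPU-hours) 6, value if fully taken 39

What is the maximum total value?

Best value per unit of size first: J30 39/6≈6.5, J38 42/23≈1.83, J21 18/19≈0.947, J15 8/28≈0.286.
Take all of J30 (6 CPU-hours, value 39) ; 23 CPU-hours left.
All 23 CPU-hours of J38 fit (value 42) ; 0 remain.
Total value = 81.

81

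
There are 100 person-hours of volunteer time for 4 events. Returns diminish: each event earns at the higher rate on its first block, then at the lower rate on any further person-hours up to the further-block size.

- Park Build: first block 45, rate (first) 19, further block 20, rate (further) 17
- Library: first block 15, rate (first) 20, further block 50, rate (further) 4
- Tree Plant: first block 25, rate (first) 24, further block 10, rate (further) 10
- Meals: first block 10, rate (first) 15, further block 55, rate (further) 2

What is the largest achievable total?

Rank every tier by rate: Tree Plant/tier1 24 > Library/tier1 20 > Park Build/tier1 19 > Park Build/tier2 17 > Meals/tier1 15 > Tree Plant/tier2 10 > Library/tier2 4 > Meals/tier2 2.
Fill Tree Plant tier1 block (25 at 24) — 75 left.
Fill Library tier1 block (15 at 20) — 60 left.
Park Build/tier1 (19): +45 — 15 left.
Park Build tier2 at 17: only 15 left, fill 15.
Total = 24×25 + 20×15 + 19×45 + 17×15 = 2010.

2010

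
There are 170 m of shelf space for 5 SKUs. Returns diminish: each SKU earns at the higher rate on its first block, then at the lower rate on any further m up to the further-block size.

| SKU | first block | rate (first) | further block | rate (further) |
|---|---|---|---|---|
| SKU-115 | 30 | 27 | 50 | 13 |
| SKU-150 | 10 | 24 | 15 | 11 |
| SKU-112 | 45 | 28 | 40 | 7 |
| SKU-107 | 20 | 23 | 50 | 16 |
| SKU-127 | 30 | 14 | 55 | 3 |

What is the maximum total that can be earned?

Treat each block as its own option and order by rate: SKU-112/tier1 28 > SKU-115/tier1 27 > SKU-150/tier1 24 > SKU-107/tier1 23 > SKU-107/tier2 16 > SKU-127/tier1 14 > SKU-115/tier2 13 > SKU-150/tier2 11 > SKU-112/tier2 7 > SKU-127/tier2 3.
Fill SKU-112 tier1 block (45 at 28) ; 125 left.
SKU-115 tier1 at 27: fill all 30 ; 95 left.
Fill SKU-150 tier1 block (10 at 24) ; 85 left.
SKU-107 tier1 at 23: fill all 20 ; 65 left.
SKU-107/tier2 (16): +50 ; 15 left.
SKU-127 tier1 at 14: only 15 left, fill 15.
Total = 28×45 + 27×30 + 24×10 + 23×20 + 16×50 + 14×15 = 3780.

3780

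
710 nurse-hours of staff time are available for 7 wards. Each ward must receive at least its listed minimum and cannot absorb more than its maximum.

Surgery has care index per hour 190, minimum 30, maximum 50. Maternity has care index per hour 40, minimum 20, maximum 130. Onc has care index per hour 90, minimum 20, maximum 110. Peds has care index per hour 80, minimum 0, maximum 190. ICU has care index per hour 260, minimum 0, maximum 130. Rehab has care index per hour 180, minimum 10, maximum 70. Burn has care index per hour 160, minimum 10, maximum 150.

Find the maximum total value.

105000

Meeting every minimum uses 30+20+20+0+0+10+10 = 90 nurse-hours, leaving 620.
Rank by care index per hour: ICU 260 > Surgery 190 > Rehab 180 > Burn 160 > Onc 90 > Peds 80 > Maternity 40.
ICU: +130 to 130 (cap) → 490 left.
Surgery: +20 to 50 (cap) → 470 left.
Give Rehab 60 more to hit its cap of 70 → 410 left.
Give Burn 140 more to hit its cap of 150 → 270 left.
Onc takes 90 more to reach its cap of 110 → 180 left.
Only 180 left; Peds takes them to reach 180.
Total = 190×50 + 40×20 + 90×110 + 80×180 + 260×130 + 180×70 + 160×150 = 105000.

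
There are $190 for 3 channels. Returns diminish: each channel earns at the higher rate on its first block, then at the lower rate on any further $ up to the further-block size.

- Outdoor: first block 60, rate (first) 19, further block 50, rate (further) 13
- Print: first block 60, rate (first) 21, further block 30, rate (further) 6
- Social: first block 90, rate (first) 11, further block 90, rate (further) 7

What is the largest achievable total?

Rank every tier by rate: Print/tier1 21 > Outdoor/tier1 19 > Outdoor/tier2 13 > Social/tier1 11 > Social/tier2 7 > Print/tier2 6.
Fill Print tier1 block (60 at 21) — 130 left.
Outdoor/tier1 (19): +60 — 70 left.
Outdoor tier2 at 13: fill all 50 — 20 left.
20 remain; put them into Social tier1 at 11.
Total = 21×60 + 19×60 + 13×50 + 11×20 = 3270.

3270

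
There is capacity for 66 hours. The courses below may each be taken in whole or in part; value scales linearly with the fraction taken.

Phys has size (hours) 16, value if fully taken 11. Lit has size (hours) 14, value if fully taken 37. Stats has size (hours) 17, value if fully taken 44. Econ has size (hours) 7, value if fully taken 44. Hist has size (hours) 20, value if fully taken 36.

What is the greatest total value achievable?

166.5

Rank by value-to-size ratio: Econ 44/7≈6.29, Lit 37/14≈2.64, Stats 44/17≈2.59, Hist 36/20≈1.8, Phys 11/16≈0.688.
Take all of Econ (7 hours, value 44) — 59 hours left.
All 14 hours of Lit fit (value 37) — 45 remain.
Take all of Stats (17 hours, value 44) — 28 hours left.
Hist: take in full, 20 hours for value 36 — 8 left.
Only 8 hours remain; take 8/16 of Phys for value 11×8/16 = 5.5.
Total value = 166.5.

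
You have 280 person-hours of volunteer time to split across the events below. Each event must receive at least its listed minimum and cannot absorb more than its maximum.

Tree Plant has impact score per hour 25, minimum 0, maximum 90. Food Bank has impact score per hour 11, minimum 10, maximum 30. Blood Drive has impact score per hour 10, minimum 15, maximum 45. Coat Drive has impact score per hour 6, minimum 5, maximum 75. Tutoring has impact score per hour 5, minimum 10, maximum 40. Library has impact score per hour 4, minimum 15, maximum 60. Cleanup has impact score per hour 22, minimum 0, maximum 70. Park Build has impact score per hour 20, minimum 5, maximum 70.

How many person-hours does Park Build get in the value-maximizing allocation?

Meeting every minimum uses 0+10+15+5+10+15+0+5 = 60 person-hours, leaving 220.
Order the events by impact score per hour: Tree Plant 25 > Cleanup 22 > Park Build 20 > Food Bank 11 > Blood Drive 10 > Coat Drive 6 > Tutoring 5 > Library 4.
Tree Plant takes 90 more to reach its cap of 90 → 130 left.
Cleanup: +70 to 70 (cap) → 60 left.
Park Build: +60 (room for 65) → 65. Pool exhausted.

65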